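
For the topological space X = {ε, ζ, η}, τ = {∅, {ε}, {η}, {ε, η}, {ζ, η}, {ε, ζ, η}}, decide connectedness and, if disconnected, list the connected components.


(X, τ) is disconnected; components = [{ε}, {ζ, η}].

Find clopen sets (U ∈ τ with X ∖ U ∈ τ):
  U = ∅, X ∖ U = {ε, ζ, η} — both open, so U is clopen.
  U = {ε}, X ∖ U = {ζ, η} — both open, so U is clopen.
  U = {ζ, η}, X ∖ U = {ε} — both open, so U is clopen.
  U = {ε, ζ, η}, X ∖ U = ∅ — both open, so U is clopen.
Nontrivial clopen(s) exist: e.g. {ε}. So (X, τ) is disconnected.
Compute connected components by grouping points that agree on all clopens:
  component: {ε}
  component: {ζ, η}


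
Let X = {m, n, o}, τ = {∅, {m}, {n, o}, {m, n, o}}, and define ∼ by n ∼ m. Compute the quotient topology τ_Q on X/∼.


X/∼ = {[m=n], [o]}; |τ_Q| = 2.

Equivalence classes: [m=n], [o].
Quotient map π: X → X/∼ sends m ↦ [m=n], n ↦ [m=n], o ↦ [o].
For each subset V ⊆ X/∼, compute π^{-1}(V) ⊆ X and check whether π^{-1}(V) ∈ τ. V is open in τ_Q iff π^{-1}(V) ∈ τ.
  V = {}: π^{-1}(V) = ∅ ∈ τ ✓.
  V = {[m=n]}: π^{-1}(V) = {m, n} ∉ τ ✗.
  V = {[o]}: π^{-1}(V) = {o} ∉ τ ✗.
  V = {[m=n], [o]}: π^{-1}(V) = {m, n, o} ∈ τ ✓.
Open sets in the quotient: τ_Q = {{}, {[m=n], [o]}} (2 elements).


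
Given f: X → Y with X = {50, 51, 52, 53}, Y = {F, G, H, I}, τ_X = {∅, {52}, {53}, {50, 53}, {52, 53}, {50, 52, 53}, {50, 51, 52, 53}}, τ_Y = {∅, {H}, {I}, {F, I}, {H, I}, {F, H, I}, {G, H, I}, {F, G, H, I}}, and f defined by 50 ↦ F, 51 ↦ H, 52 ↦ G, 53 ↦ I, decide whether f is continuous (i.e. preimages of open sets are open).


f is NOT continuous.

Compute f^{-1}(U) for each U ∈ τ_Y:
  U = ∅: f^{-1}(U) = ∅ ∈ τ_X ✓.
  U = {H}: f^{-1}(U) = {51} ∉ τ_X ✗.
  U = {I}: f^{-1}(U) = {53} ∈ τ_X ✓.
  U = {F, I}: f^{-1}(U) = {50, 53} ∈ τ_X ✓.
  U = {H, I}: f^{-1}(U) = {51, 53} ∉ τ_X ✗.
  U = {F, H, I}: f^{-1}(U) = {50, 51, 53} ∉ τ_X ✗.
  U = {G, H, I}: f^{-1}(U) = {51, 52, 53} ∉ τ_X ✗.
  U = {F, G, H, I}: f^{-1}(U) = {50, 51, 52, 53} ∈ τ_X ✓.
Found U = {H} with f^{-1}(U) = {51} not in τ_X. Therefore f is NOT continuous.


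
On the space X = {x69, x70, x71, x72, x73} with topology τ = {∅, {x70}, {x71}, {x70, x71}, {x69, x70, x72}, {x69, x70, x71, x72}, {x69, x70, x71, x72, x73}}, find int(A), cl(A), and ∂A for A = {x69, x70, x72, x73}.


int(A) = {x69, x70, x72}, cl(A) = {x69, x70, x72, x73}, ∂A = {x73}.

Closed sets in (X, τ) are complements of opens:
  closed(X, τ) = {∅, {x73}, {x71, x73}, {x69, x72, x73}, {x69, x70, x72, x73}, {x69, x71, x72, x73}, {x69, x70, x71, x72, x73}}.
int(A) = ⋃ {U ∈ τ : U ⊆ A}. Opens contained in A: ∅, {x70}, {x69, x70, x72}.
Taking the union of these: int(A) = {x69, x70, x72}.
cl(A) = ⋂ {C closed : A ⊆ C}. Closed sets containing A: {x69, x70, x72, x73}, {x69, x70, x71, x72, x73}.
Intersecting these: cl(A) = {x69, x70, x72, x73}.
∂A = cl(A) ∖ int(A) = {x69, x70, x72, x73} ∖ {x69, x70, x72} = {x73}.


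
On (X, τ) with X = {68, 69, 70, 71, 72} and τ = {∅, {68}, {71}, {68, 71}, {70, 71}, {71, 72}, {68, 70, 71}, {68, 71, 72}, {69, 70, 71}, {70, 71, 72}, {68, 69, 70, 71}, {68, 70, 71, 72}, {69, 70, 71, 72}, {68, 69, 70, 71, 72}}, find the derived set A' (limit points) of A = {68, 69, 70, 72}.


A' = {69}

For each x ∈ X, list the open sets U ∈ τ with x ∈ U, then check whether U ∩ (A ∖ {x}) ≠ ∅ for every such U.
  x = 68: open {68} ∋ x has {68} ∩ (A ∖ {68}) = ∅, so x is NOT a limit point.
  x = 69: opens ∋ x are {69, 70, 71}, {68, 69, 70, 71}, {69, 70, 71, 72}, {68, 69, 70, 71, 72}; each meets A ∖ {69}, so x IS a limit point.
  x = 70: open {70, 71} ∋ x has {70, 71} ∩ (A ∖ {70}) = ∅, so x is NOT a limit point.
  x = 71: open {71} ∋ x has {71} ∩ (A ∖ {71}) = ∅, so x is NOT a limit point.
  x = 72: open {71, 72} ∋ x has {71, 72} ∩ (A ∖ {72}) = ∅, so x is NOT a limit point.
Collecting: A' = {69}.


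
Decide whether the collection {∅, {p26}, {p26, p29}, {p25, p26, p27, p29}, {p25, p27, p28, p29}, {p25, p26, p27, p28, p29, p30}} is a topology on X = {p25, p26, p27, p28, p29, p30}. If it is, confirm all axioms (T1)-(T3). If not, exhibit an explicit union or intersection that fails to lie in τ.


τ is NOT a topology on X.

Axiom (T1): ∅ ∈ τ? Yes; X ∈ τ? Yes.
Axiom (T2/T3): check pairwise unions and intersections of members of τ.
Counterexample for (T2): {p26} ∪ {p25, p27, p28, p29} = {p25, p26, p27, p28, p29} ∉ τ. Therefore τ is NOT a topology.


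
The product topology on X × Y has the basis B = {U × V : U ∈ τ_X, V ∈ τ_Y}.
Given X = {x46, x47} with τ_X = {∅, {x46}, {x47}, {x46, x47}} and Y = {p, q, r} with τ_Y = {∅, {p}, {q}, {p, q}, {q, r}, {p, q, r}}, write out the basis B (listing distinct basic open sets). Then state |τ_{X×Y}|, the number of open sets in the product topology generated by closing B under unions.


Basis B = {∅ × ∅, {x46} × {p}, {x46} × {q}, {x47} × {p}, {x47} × {q}, {x46} × {p, q}, {x46, x47} × {p}, {x46} × {q, r}, {x46, x47} × {q}, {x47} × {p, q}, {x47} × {q, r}, {x46} × {p, q, r}, {x47} × {p, q, r}, {x46, x47} × {p, q}, {x46, x47} × {q, r}, {x46, x47} × {p, q, r}}; |τ_{X×Y}| = 36.

Enumerate products U × V with U ∈ τ_X, V ∈ τ_Y (deduplicated):
  ∅ × ∅ = {} (∅)
  {x46} × {p} = {(x46,p)}
  {x46} × {q} = {(x46,q)}
  {x47} × {p} = {(x47,p)}
  {x47} × {q} = {(x47,q)}
  {x46} × {p, q} = {(x46,p), (x46,q)}
  {x46, x47} × {p} = {(x46,p), (x47,p)}
  {x46} × {q, r} = {(x46,q), (x46,r)}
  {x46, x47} × {q} = {(x46,q), (x47,q)}
  {x47} × {p, q} = {(x47,p), (x47,q)}
  {x47} × {q, r} = {(x47,q), (x47,r)}
  {x46} × {p, q, r} = {(x46,p), (x46,q), (x46,r)}
  {x47} × {p, q, r} = {(x47,p), (x47,q), (x47,r)}
  {x46, x47} × {p, q} = {(x46,p), (x46,q), (x47,p), (x47,q)}
  {x46, x47} × {q, r} = {(x46,q), (x46,r), (x47,q), (x47,r)}
  {x46, x47} × {p, q, r} = {(x46,p), (x46,q), (x46,r), (x47,p), (x47,q), (x47,r)}
These 16 distinct sets form the basis B.
Close under arbitrary unions to get τ_{X×Y}; counting gives |τ_{X×Y}| = 36.


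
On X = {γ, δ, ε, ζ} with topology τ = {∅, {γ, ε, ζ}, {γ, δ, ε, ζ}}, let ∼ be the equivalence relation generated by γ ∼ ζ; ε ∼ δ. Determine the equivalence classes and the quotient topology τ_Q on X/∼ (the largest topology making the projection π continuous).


X/∼ = {[γ=ζ], [δ=ε]}; |τ_Q| = 2.

Equivalence classes: [γ=ζ], [δ=ε].
Quotient map π: X → X/∼ sends γ ↦ [γ=ζ], δ ↦ [δ=ε], ε ↦ [δ=ε], ζ ↦ [γ=ζ].
For each subset V ⊆ X/∼, compute π^{-1}(V) ⊆ X and check whether π^{-1}(V) ∈ τ. V is open in τ_Q iff π^{-1}(V) ∈ τ.
  V = {}: π^{-1}(V) = ∅ ∈ τ ✓.
  V = {[γ=ζ]}: π^{-1}(V) = {γ, ζ} ∉ τ ✗.
  V = {[δ=ε]}: π^{-1}(V) = {δ, ε} ∉ τ ✗.
  V = {[γ=ζ], [δ=ε]}: π^{-1}(V) = {γ, δ, ε, ζ} ∈ τ ✓.
Open sets in the quotient: τ_Q = {{}, {[γ=ζ], [δ=ε]}} (2 elements).


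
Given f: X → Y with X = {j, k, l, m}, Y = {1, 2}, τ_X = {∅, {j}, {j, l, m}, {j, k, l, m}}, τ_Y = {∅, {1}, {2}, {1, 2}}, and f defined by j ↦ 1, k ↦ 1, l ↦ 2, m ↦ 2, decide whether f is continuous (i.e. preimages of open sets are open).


f is NOT continuous.

Compute f^{-1}(U) for each U ∈ τ_Y:
  U = ∅: f^{-1}(U) = ∅ ∈ τ_X ✓.
  U = {1}: f^{-1}(U) = {j, k} ∉ τ_X ✗.
  U = {2}: f^{-1}(U) = {l, m} ∉ τ_X ✗.
  U = {1, 2}: f^{-1}(U) = {j, k, l, m} ∈ τ_X ✓.
Found U = {1} with f^{-1}(U) = {j, k} not in τ_X. Therefore f is NOT continuous.


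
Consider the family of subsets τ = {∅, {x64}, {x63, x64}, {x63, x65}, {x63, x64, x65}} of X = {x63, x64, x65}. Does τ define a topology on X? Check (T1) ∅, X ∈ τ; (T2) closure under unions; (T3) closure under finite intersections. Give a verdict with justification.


τ is NOT a topology on X.

Axiom (T1): ∅ ∈ τ? Yes; X ∈ τ? Yes.
Axiom (T2/T3): check pairwise unions and intersections of members of τ.
Counterexample for (T3): {x63, x64} ∩ {x63, x65} = {x63} ∉ τ. Therefore τ is NOT a topology.


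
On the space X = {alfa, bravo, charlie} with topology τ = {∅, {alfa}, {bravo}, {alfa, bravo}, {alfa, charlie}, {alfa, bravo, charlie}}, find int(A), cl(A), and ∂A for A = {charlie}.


int(A) = ∅, cl(A) = {charlie}, ∂A = {charlie}.

Closed sets in (X, τ) are complements of opens:
  closed(X, τ) = {∅, {bravo}, {charlie}, {alfa, charlie}, {bravo, charlie}, {alfa, bravo, charlie}}.
int(A) = ⋃ {U ∈ τ : U ⊆ A}. Opens contained in A: ∅.
Taking the union of these: int(A) = ∅.
cl(A) = ⋂ {C closed : A ⊆ C}. Closed sets containing A: {charlie}, {alfa, charlie}, {bravo, charlie}, {alfa, bravo, charlie}.
Intersecting these: cl(A) = {charlie}.
∂A = cl(A) ∖ int(A) = {charlie} ∖ ∅ = {charlie}.


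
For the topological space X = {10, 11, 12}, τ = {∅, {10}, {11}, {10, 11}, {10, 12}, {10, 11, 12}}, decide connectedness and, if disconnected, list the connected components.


(X, τ) is disconnected; components = [{11}, {10, 12}].

Find clopen sets (U ∈ τ with X ∖ U ∈ τ):
  U = ∅, X ∖ U = {10, 11, 12} — both open, so U is clopen.
  U = {11}, X ∖ U = {10, 12} — both open, so U is clopen.
  U = {10, 12}, X ∖ U = {11} — both open, so U is clopen.
  U = {10, 11, 12}, X ∖ U = ∅ — both open, so U is clopen.
Nontrivial clopen(s) exist: e.g. {11}. So (X, τ) is disconnected.
Compute connected components by grouping points that agree on all clopens:
  component: {11}
  component: {10, 12}


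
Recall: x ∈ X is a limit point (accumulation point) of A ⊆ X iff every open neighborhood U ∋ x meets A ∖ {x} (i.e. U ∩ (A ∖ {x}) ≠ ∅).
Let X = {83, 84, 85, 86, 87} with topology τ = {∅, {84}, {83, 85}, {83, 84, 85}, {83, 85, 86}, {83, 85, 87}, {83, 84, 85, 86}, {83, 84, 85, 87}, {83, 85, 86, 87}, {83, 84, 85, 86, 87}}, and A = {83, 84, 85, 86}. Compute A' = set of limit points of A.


A' = {83, 85, 86, 87}

For each x ∈ X, list the open sets U ∈ τ with x ∈ U, then check whether U ∩ (A ∖ {x}) ≠ ∅ for every such U.
  x = 83: opens ∋ x are {83, 85}, {83, 84, 85}, {83, 85, 86}, {83, 85, 87}, {83, 84, 85, 86}, {83, 84, 85, 87}, {83, 85, 86, 87}, {83, 84, 85, 86, 87}; each meets A ∖ {83}, so x IS a limit point.
  x = 84: open {84} ∋ x has {84} ∩ (A ∖ {84}) = ∅, so x is NOT a limit point.
  x = 85: opens ∋ x are {83, 85}, {83, 84, 85}, {83, 85, 86}, {83, 85, 87}, {83, 84, 85, 86}, {83, 84, 85, 87}, {83, 85, 86, 87}, {83, 84, 85, 86, 87}; each meets A ∖ {85}, so x IS a limit point.
  x = 86: opens ∋ x are {83, 85, 86}, {83, 84, 85, 86}, {83, 85, 86, 87}, {83, 84, 85, 86, 87}; each meets A ∖ {86}, so x IS a limit point.
  x = 87: opens ∋ x are {83, 85, 87}, {83, 84, 85, 87}, {83, 85, 86, 87}, {83, 84, 85, 86, 87}; each meets A ∖ {87}, so x IS a limit point.
Collecting: A' = {83, 85, 86, 87}.


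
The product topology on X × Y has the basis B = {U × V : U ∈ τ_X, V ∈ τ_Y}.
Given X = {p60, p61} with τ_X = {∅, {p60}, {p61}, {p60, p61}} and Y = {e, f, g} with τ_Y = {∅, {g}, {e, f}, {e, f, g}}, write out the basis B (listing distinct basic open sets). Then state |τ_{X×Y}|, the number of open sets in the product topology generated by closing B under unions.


Basis B = {∅ × ∅, {p60} × {g}, {p61} × {g}, {p60} × {e, f}, {p60, p61} × {g}, {p61} × {e, f}, {p60} × {e, f, g}, {p61} × {e, f, g}, {p60, p61} × {e, f}, {p60, p61} × {e, f, g}}; |τ_{X×Y}| = 16.

Enumerate products U × V with U ∈ τ_X, V ∈ τ_Y (deduplicated):
  ∅ × ∅ = {} (∅)
  {p60} × {g} = {(p60,g)}
  {p61} × {g} = {(p61,g)}
  {p60} × {e, f} = {(p60,e), (p60,f)}
  {p60, p61} × {g} = {(p60,g), (p61,g)}
  {p61} × {e, f} = {(p61,e), (p61,f)}
  {p60} × {e, f, g} = {(p60,e), (p60,f), (p60,g)}
  {p61} × {e, f, g} = {(p61,e), (p61,f), (p61,g)}
  {p60, p61} × {e, f} = {(p60,e), (p60,f), (p61,e), (p61,f)}
  {p60, p61} × {e, f, g} = {(p60,e), (p60,f), (p60,g), (p61,e), (p61,f), (p61,g)}
These 10 distinct sets form the basis B.
Close under arbitrary unions to get τ_{X×Y}; counting gives |τ_{X×Y}| = 16.


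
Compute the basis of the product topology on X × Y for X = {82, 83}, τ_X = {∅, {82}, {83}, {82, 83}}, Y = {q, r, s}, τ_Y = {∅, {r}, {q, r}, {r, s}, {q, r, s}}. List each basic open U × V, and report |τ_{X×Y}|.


Basis B = {∅ × ∅, {82} × {r}, {83} × {r}, {82} × {q, r}, {82} × {r, s}, {82, 83} × {r}, {83} × {q, r}, {83} × {r, s}, {82} × {q, r, s}, {83} × {q, r, s}, {82, 83} × {q, r}, {82, 83} × {r, s}, {82, 83} × {q, r, s}}; |τ_{X×Y}| = 25.

Enumerate products U × V with U ∈ τ_X, V ∈ τ_Y (deduplicated):
  ∅ × ∅ = {} (∅)
  {82} × {r} = {(82,r)}
  {83} × {r} = {(83,r)}
  {82} × {q, r} = {(82,q), (82,r)}
  {82} × {r, s} = {(82,r), (82,s)}
  {82, 83} × {r} = {(82,r), (83,r)}
  {83} × {q, r} = {(83,q), (83,r)}
  {83} × {r, s} = {(83,r), (83,s)}
  {82} × {q, r, s} = {(82,q), (82,r), (82,s)}
  {83} × {q, r, s} = {(83,q), (83,r), (83,s)}
  {82, 83} × {q, r} = {(82,q), (82,r), (83,q), (83,r)}
  {82, 83} × {r, s} = {(82,r), (82,s), (83,r), (83,s)}
  {82, 83} × {q, r, s} = {(82,q), (82,r), (82,s), (83,q), (83,r), (83,s)}
These 13 distinct sets form the basis B.
Close under arbitrary unions to get τ_{X×Y}; counting gives |τ_{X×Y}| = 25.


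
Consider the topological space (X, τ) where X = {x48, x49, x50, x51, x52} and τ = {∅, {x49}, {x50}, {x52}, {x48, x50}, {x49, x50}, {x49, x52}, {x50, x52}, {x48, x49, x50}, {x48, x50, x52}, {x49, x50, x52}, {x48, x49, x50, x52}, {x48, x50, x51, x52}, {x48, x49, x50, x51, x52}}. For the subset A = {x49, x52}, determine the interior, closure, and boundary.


int(A) = {x49, x52}, cl(A) = {x49, x51, x52}, ∂A = {x51}.

Closed sets in (X, τ) are complements of opens:
  closed(X, τ) = {∅, {x49}, {x51}, {x48, x51}, {x49, x51}, {x51, x52}, {x48, x49, x51}, {x48, x50, x51}, {x48, x51, x52}, {x49, x51, x52}, {x48, x49, x50, x51}, {x48, x49, x51, x52}, {x48, x50, x51, x52}, {x48, x49, x50, x51, x52}}.
int(A) = ⋃ {U ∈ τ : U ⊆ A}. Opens contained in A: ∅, {x49}, {x52}, {x49, x52}.
Taking the union of these: int(A) = {x49, x52}.
cl(A) = ⋂ {C closed : A ⊆ C}. Closed sets containing A: {x49, x51, x52}, {x48, x49, x51, x52}, {x48, x49, x50, x51, x52}.
Intersecting these: cl(A) = {x49, x51, x52}.
∂A = cl(A) ∖ int(A) = {x49, x51, x52} ∖ {x49, x52} = {x51}.


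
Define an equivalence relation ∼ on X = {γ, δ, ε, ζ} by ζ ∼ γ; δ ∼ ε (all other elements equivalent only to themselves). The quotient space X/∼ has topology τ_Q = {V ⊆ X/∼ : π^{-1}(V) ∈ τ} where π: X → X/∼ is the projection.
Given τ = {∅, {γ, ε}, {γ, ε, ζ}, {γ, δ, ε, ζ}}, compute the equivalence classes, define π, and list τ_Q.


X/∼ = {[γ=ζ], [δ=ε]}; |τ_Q| = 2.

Equivalence classes: [γ=ζ], [δ=ε].
Quotient map π: X → X/∼ sends γ ↦ [γ=ζ], δ ↦ [δ=ε], ε ↦ [δ=ε], ζ ↦ [γ=ζ].
For each subset V ⊆ X/∼, compute π^{-1}(V) ⊆ X and check whether π^{-1}(V) ∈ τ. V is open in τ_Q iff π^{-1}(V) ∈ τ.
  V = {}: π^{-1}(V) = ∅ ∈ τ ✓.
  V = {[γ=ζ]}: π^{-1}(V) = {γ, ζ} ∉ τ ✗.
  V = {[δ=ε]}: π^{-1}(V) = {δ, ε} ∉ τ ✗.
  V = {[γ=ζ], [δ=ε]}: π^{-1}(V) = {γ, δ, ε, ζ} ∈ τ ✓.
Open sets in the quotient: τ_Q = {{}, {[γ=ζ], [δ=ε]}} (2 elements).


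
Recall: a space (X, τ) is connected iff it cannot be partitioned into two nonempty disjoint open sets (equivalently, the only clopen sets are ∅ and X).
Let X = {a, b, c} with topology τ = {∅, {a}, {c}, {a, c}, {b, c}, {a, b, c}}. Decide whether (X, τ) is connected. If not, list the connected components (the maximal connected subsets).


(X, τ) is disconnected; components = [{a}, {b, c}].

Find clopen sets (U ∈ τ with X ∖ U ∈ τ):
  U = ∅, X ∖ U = {a, b, c} — both open, so U is clopen.
  U = {a}, X ∖ U = {b, c} — both open, so U is clopen.
  U = {b, c}, X ∖ U = {a} — both open, so U is clopen.
  U = {a, b, c}, X ∖ U = ∅ — both open, so U is clopen.
Nontrivial clopen(s) exist: e.g. {b, c}. So (X, τ) is disconnected.
Compute connected components by grouping points that agree on all clopens:
  component: {a}
  component: {b, c}


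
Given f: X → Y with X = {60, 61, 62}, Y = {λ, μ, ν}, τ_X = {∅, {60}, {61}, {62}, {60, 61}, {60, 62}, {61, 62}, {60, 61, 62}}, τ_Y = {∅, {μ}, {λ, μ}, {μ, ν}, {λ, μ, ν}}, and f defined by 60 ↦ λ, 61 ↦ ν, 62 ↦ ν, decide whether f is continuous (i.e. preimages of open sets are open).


f IS continuous.

Compute f^{-1}(U) for each U ∈ τ_Y:
  U = ∅: f^{-1}(U) = ∅ ∈ τ_X ✓.
  U = {μ}: f^{-1}(U) = ∅ ∈ τ_X ✓.
  U = {λ, μ}: f^{-1}(U) = {60} ∈ τ_X ✓.
  U = {μ, ν}: f^{-1}(U) = {61, 62} ∈ τ_X ✓.
  U = {λ, μ, ν}: f^{-1}(U) = {60, 61, 62} ∈ τ_X ✓.
Every preimage lies in τ_X, so f IS continuous.


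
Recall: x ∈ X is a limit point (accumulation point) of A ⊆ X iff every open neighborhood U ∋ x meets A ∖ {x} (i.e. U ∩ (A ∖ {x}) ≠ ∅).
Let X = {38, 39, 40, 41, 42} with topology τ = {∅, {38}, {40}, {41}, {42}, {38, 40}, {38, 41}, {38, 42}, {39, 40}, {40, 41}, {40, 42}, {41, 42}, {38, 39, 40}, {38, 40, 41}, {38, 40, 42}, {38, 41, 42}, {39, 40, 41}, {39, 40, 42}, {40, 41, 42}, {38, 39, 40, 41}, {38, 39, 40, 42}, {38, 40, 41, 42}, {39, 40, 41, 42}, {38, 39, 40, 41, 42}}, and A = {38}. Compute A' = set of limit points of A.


A' = ∅

For each x ∈ X, list the open sets U ∈ τ with x ∈ U, then check whether U ∩ (A ∖ {x}) ≠ ∅ for every such U.
  x = 38: open {38} ∋ x has {38} ∩ (A ∖ {38}) = ∅, so x is NOT a limit point.
  x = 39: open {39, 40} ∋ x has {39, 40} ∩ (A ∖ {39}) = ∅, so x is NOT a limit point.
  x = 40: open {40} ∋ x has {40} ∩ (A ∖ {40}) = ∅, so x is NOT a limit point.
  x = 41: open {41} ∋ x has {41} ∩ (A ∖ {41}) = ∅, so x is NOT a limit point.
  x = 42: open {42} ∋ x has {42} ∩ (A ∖ {42}) = ∅, so x is NOT a limit point.
Collecting: A' = ∅.


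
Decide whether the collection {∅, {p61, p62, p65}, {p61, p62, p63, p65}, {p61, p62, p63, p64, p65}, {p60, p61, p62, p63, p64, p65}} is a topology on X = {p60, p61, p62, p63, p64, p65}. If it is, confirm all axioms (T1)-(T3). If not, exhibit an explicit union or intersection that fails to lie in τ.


τ IS a topology on X.

Axiom (T1): ∅ ∈ τ? Yes; X ∈ τ? Yes.
Axiom (T2/T3): check pairwise unions and intersections of members of τ.
All pairwise intersections and unions checked — each lies in τ. Therefore τ satisfies (T1), (T2), (T3): it IS a topology on X.


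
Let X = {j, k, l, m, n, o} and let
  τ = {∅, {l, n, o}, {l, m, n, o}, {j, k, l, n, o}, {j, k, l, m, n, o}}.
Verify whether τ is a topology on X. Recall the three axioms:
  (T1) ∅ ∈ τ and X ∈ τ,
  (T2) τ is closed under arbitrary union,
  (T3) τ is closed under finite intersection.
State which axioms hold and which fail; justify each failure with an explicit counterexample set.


τ IS a topology on X.

Axiom (T1): ∅ ∈ τ? Yes; X ∈ τ? Yes.
Axiom (T2/T3): check pairwise unions and intersections of members of τ.
All pairwise intersections and unions checked — each lies in τ. Therefore τ satisfies (T1), (T2), (T3): it IS a topology on X.


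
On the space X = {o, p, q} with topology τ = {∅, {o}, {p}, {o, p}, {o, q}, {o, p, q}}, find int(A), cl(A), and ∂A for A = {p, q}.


int(A) = {p}, cl(A) = {p, q}, ∂A = {q}.

Closed sets in (X, τ) are complements of opens:
  closed(X, τ) = {∅, {p}, {q}, {o, q}, {p, q}, {o, p, q}}.
int(A) = ⋃ {U ∈ τ : U ⊆ A}. Opens contained in A: ∅, {p}.
Taking the union of these: int(A) = {p}.
cl(A) = ⋂ {C closed : A ⊆ C}. Closed sets containing A: {p, q}, {o, p, q}.
Intersecting these: cl(A) = {p, q}.
∂A = cl(A) ∖ int(A) = {p, q} ∖ {p} = {q}.


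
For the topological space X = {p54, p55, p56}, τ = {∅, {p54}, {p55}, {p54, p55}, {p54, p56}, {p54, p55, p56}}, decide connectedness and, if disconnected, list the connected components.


(X, τ) is disconnected; components = [{p55}, {p54, p56}].

Find clopen sets (U ∈ τ with X ∖ U ∈ τ):
  U = ∅, X ∖ U = {p54, p55, p56} — both open, so U is clopen.
  U = {p55}, X ∖ U = {p54, p56} — both open, so U is clopen.
  U = {p54, p56}, X ∖ U = {p55} — both open, so U is clopen.
  U = {p54, p55, p56}, X ∖ U = ∅ — both open, so U is clopen.
Nontrivial clopen(s) exist: e.g. {p54, p56}. So (X, τ) is disconnected.
Compute connected components by grouping points that agree on all clopens:
  component: {p55}
  component: {p54, p56}


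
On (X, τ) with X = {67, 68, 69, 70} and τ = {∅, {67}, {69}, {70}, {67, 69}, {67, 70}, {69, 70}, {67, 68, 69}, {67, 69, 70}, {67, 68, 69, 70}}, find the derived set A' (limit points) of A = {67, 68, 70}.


A' = {68}

For each x ∈ X, list the open sets U ∈ τ with x ∈ U, then check whether U ∩ (A ∖ {x}) ≠ ∅ for every such U.
  x = 67: open {67} ∋ x has {67} ∩ (A ∖ {67}) = ∅, so x is NOT a limit point.
  x = 68: opens ∋ x are {67, 68, 69}, {67, 68, 69, 70}; each meets A ∖ {68}, so x IS a limit point.
  x = 69: open {69} ∋ x has {69} ∩ (A ∖ {69}) = ∅, so x is NOT a limit point.
  x = 70: open {70} ∋ x has {70} ∩ (A ∖ {70}) = ∅, so x is NOT a limit point.
Collecting: A' = {68}.


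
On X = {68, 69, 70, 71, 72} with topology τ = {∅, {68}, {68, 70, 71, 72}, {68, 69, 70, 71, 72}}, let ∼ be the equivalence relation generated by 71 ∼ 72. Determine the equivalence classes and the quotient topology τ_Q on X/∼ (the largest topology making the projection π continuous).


X/∼ = {[68], [69], [70], [71=72]}; |τ_Q| = 4.

Equivalence classes: [68], [69], [70], [71=72].
Quotient map π: X → X/∼ sends 68 ↦ [68], 69 ↦ [69], 70 ↦ [70], 71 ↦ [71=72], 72 ↦ [71=72].
For each subset V ⊆ X/∼, compute π^{-1}(V) ⊆ X and check whether π^{-1}(V) ∈ τ. V is open in τ_Q iff π^{-1}(V) ∈ τ.
  V = {}: π^{-1}(V) = ∅ ∈ τ ✓.
  V = {[68]}: π^{-1}(V) = {68} ∈ τ ✓.
  V = {[69]}: π^{-1}(V) = {69} ∉ τ ✗.
  V = {[68], [69]}: π^{-1}(V) = {68, 69} ∉ τ ✗.
  V = {[70]}: π^{-1}(V) = {70} ∉ τ ✗.
  V = {[68], [70]}: π^{-1}(V) = {68, 70} ∉ τ ✗.
  V = {[69], [70]}: π^{-1}(V) = {69, 70} ∉ τ ✗.
  V = {[68], [69], [70]}: π^{-1}(V) = {68, 69, 70} ∉ τ ✗.
  V = {[71=72]}: π^{-1}(V) = {71, 72} ∉ τ ✗.
  V = {[68], [71=72]}: π^{-1}(V) = {68, 71, 72} ∉ τ ✗.
  V = {[69], [71=72]}: π^{-1}(V) = {69, 71, 72} ∉ τ ✗.
  V = {[68], [69], [71=72]}: π^{-1}(V) = {68, 69, 71, 72} ∉ τ ✗.
  V = {[70], [71=72]}: π^{-1}(V) = {70, 71, 72} ∉ τ ✗.
  V = {[68], [70], [71=72]}: π^{-1}(V) = {68, 70, 71, 72} ∈ τ ✓.
  V = {[69], [70], [71=72]}: π^{-1}(V) = {69, 70, 71, 72} ∉ τ ✗.
  V = {[68], [69], [70], [71=72]}: π^{-1}(V) = {68, 69, 70, 71, 72} ∈ τ ✓.
Open sets in the quotient: τ_Q = {{}, {[68]}, {[68], [70], [71=72]}, {[68], [69], [70], [71=72]}} (4 elements).


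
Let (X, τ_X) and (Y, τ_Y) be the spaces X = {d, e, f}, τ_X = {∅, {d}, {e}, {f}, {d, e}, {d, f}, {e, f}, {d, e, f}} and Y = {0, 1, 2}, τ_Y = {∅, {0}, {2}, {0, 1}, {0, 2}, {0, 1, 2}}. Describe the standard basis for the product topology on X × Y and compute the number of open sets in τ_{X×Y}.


Basis B = {∅ × ∅, {d} × {0}, {d} × {2}, {e} × {0}, {e} × {2}, {f} × {0}, {f} × {2}, {d} × {0, 1}, {d} × {0, 2}, {d, e} × {0}, {d, f} × {0}, {d, e} × {2}, {d, f} × {2}, {e} × {0, 1}, {e} × {0, 2}, {e, f} × {0}, {e, f} × {2}, {f} × {0, 1}, {f} × {0, 2}, {d} × {0, 1, 2}, {d, e, f} × {0}, {d, e, f} × {2}, {e} × {0, 1, 2}, {f} × {0, 1, 2}, {d, e} × {0, 1}, {d, f} × {0, 1}, {d, e} × {0, 2}, {d, f} × {0, 2}, {e, f} × {0, 1}, {e, f} × {0, 2}, {d, e} × {0, 1, 2}, {d, f} × {0, 1, 2}, {d, e, f} × {0, 1}, {d, e, f} × {0, 2}, {e, f} × {0, 1, 2}, {d, e, f} × {0, 1, 2}}; |τ_{X×Y}| = 216.

Enumerate products U × V with U ∈ τ_X, V ∈ τ_Y (deduplicated):
  ∅ × ∅ = {} (∅)
  {d} × {0} = {(d,0)}
  {d} × {2} = {(d,2)}
  {e} × {0} = {(e,0)}
  {e} × {2} = {(e,2)}
  {f} × {0} = {(f,0)}
  {f} × {2} = {(f,2)}
  {d} × {0, 1} = {(d,0), (d,1)}
  {d} × {0, 2} = {(d,0), (d,2)}
  {d, e} × {0} = {(d,0), (e,0)}
  {d, f} × {0} = {(d,0), (f,0)}
  {d, e} × {2} = {(d,2), (e,2)}
  {d, f} × {2} = {(d,2), (f,2)}
  {e} × {0, 1} = {(e,0), (e,1)}
  {e} × {0, 2} = {(e,0), (e,2)}
  {e, f} × {0} = {(e,0), (f,0)}
  {e, f} × {2} = {(e,2), (f,2)}
  {f} × {0, 1} = {(f,0), (f,1)}
  {f} × {0, 2} = {(f,0), (f,2)}
  {d} × {0, 1, 2} = {(d,0), (d,1), (d,2)}
  {d, e, f} × {0} = {(d,0), (e,0), (f,0)}
  {d, e, f} × {2} = {(d,2), (e,2), (f,2)}
  {e} × {0, 1, 2} = {(e,0), (e,1), (e,2)}
  {f} × {0, 1, 2} = {(f,0), (f,1), (f,2)}
  {d, e} × {0, 1} = {(d,0), (d,1), (e,0), (e,1)}
  {d, f} × {0, 1} = {(d,0), (d,1), (f,0), (f,1)}
  {d, e} × {0, 2} = {(d,0), (d,2), (e,0), (e,2)}
  {d, f} × {0, 2} = {(d,0), (d,2), (f,0), (f,2)}
  {e, f} × {0, 1} = {(e,0), (e,1), (f,0), (f,1)}
  {e, f} × {0, 2} = {(e,0), (e,2), (f,0), (f,2)}
  {d, e} × {0, 1, 2} = {(d,0), (d,1), (d,2), (e,0), (e,1), (e,2)}
  {d, f} × {0, 1, 2} = {(d,0), (d,1), (d,2), (f,0), (f,1), (f,2)}
  {d, e, f} × {0, 1} = {(d,0), (d,1), (e,0), (e,1), (f,0), (f,1)}
  {d, e, f} × {0, 2} = {(d,0), (d,2), (e,0), (e,2), (f,0), (f,2)}
  {e, f} × {0, 1, 2} = {(e,0), (e,1), (e,2), (f,0), (f,1), (f,2)}
  {d, e, f} × {0, 1, 2} = {(d,0), (d,1), (d,2), (e,0), (e,1), (e,2), (f,0), (f,1), (f,2)}
These 36 distinct sets form the basis B.
Close under arbitrary unions to get τ_{X×Y}; counting gives |τ_{X×Y}| = 216.


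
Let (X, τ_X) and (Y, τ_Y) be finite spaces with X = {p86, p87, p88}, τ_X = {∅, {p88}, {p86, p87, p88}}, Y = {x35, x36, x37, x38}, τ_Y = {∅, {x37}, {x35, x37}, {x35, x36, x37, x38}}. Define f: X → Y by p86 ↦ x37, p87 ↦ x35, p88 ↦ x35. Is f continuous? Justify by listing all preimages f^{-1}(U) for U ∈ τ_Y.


f is NOT continuous.

Compute f^{-1}(U) for each U ∈ τ_Y:
  U = ∅: f^{-1}(U) = ∅ ∈ τ_X ✓.
  U = {x37}: f^{-1}(U) = {p86} ∉ τ_X ✗.
  U = {x35, x37}: f^{-1}(U) = {p86, p87, p88} ∈ τ_X ✓.
  U = {x35, x36, x37, x38}: f^{-1}(U) = {p86, p87, p88} ∈ τ_X ✓.
Found U = {x37} with f^{-1}(U) = {p86} not in τ_X. Therefore f is NOT continuous.


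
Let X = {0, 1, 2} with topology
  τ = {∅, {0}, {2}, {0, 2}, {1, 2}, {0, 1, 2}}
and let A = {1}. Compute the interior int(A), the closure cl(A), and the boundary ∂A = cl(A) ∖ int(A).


int(A) = ∅, cl(A) = {1}, ∂A = {1}.

Closed sets in (X, τ) are complements of opens:
  closed(X, τ) = {∅, {0}, {1}, {0, 1}, {1, 2}, {0, 1, 2}}.
int(A) = ⋃ {U ∈ τ : U ⊆ A}. Opens contained in A: ∅.
Taking the union of these: int(A) = ∅.
cl(A) = ⋂ {C closed : A ⊆ C}. Closed sets containing A: {1}, {0, 1}, {1, 2}, {0, 1, 2}.
Intersecting these: cl(A) = {1}.
∂A = cl(A) ∖ int(A) = {1} ∖ ∅ = {1}.


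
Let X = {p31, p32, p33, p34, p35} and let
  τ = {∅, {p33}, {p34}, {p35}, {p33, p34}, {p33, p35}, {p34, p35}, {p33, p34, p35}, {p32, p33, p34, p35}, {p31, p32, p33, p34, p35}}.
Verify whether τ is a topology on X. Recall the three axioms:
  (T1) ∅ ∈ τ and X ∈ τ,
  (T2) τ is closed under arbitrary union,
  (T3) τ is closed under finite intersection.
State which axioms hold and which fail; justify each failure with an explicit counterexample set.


τ IS a topology on X.

Axiom (T1): ∅ ∈ τ? Yes; X ∈ τ? Yes.
Axiom (T2/T3): check pairwise unions and intersections of members of τ.
All pairwise intersections and unions checked — each lies in τ. Therefore τ satisfies (T1), (T2), (T3): it IS a topology on X.


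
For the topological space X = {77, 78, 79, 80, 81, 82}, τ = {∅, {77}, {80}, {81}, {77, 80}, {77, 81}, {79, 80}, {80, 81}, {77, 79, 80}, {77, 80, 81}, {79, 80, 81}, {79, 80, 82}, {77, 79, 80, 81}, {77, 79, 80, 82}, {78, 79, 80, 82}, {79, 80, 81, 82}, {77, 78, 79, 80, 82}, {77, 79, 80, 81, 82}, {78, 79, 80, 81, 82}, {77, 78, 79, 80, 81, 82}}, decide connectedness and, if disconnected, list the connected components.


(X, τ) is disconnected; components = [{77}, {81}, {78, 79, 80, 82}].

Find clopen sets (U ∈ τ with X ∖ U ∈ τ):
  U = ∅, X ∖ U = {77, 78, 79, 80, 81, 82} — both open, so U is clopen.
  U = {77}, X ∖ U = {78, 79, 80, 81, 82} — both open, so U is clopen.
  U = {81}, X ∖ U = {77, 78, 79, 80, 82} — both open, so U is clopen.
  U = {77, 81}, X ∖ U = {78, 79, 80, 82} — both open, so U is clopen.
  U = {78, 79, 80, 82}, X ∖ U = {77, 81} — both open, so U is clopen.
  U = {77, 78, 79, 80, 82}, X ∖ U = {81} — both open, so U is clopen.
  U = {78, 79, 80, 81, 82}, X ∖ U = {77} — both open, so U is clopen.
  U = {77, 78, 79, 80, 81, 82}, X ∖ U = ∅ — both open, so U is clopen.
Nontrivial clopen(s) exist: e.g. {78, 79, 80, 81, 82}. So (X, τ) is disconnected.
Compute connected components by grouping points that agree on all clopens:
  component: {77}
  component: {81}
  component: {78, 79, 80, 82}


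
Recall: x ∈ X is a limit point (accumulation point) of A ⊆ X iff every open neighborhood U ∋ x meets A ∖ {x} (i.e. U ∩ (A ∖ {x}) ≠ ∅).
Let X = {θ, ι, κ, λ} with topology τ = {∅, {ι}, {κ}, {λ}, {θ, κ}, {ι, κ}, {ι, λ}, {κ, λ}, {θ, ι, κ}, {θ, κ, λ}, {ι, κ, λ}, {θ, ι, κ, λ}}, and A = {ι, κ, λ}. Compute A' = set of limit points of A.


A' = {θ}

For each x ∈ X, list the open sets U ∈ τ with x ∈ U, then check whether U ∩ (A ∖ {x}) ≠ ∅ for every such U.
  x = θ: opens ∋ x are {θ, κ}, {θ, ι, κ}, {θ, κ, λ}, {θ, ι, κ, λ}; each meets A ∖ {θ}, so x IS a limit point.
  x = ι: open {ι} ∋ x has {ι} ∩ (A ∖ {ι}) = ∅, so x is NOT a limit point.
  x = κ: open {κ} ∋ x has {κ} ∩ (A ∖ {κ}) = ∅, so x is NOT a limit point.
  x = λ: open {λ} ∋ x has {λ} ∩ (A ∖ {λ}) = ∅, so x is NOT a limit point.
Collecting: A' = {θ}.


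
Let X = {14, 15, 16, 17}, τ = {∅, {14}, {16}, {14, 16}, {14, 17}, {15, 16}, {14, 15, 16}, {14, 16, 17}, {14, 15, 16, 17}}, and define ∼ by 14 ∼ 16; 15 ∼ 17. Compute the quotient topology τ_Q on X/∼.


X/∼ = {[14=16], [15=17]}; |τ_Q| = 3.

Equivalence classes: [14=16], [15=17].
Quotient map π: X → X/∼ sends 14 ↦ [14=16], 15 ↦ [15=17], 16 ↦ [14=16], 17 ↦ [15=17].
For each subset V ⊆ X/∼, compute π^{-1}(V) ⊆ X and check whether π^{-1}(V) ∈ τ. V is open in τ_Q iff π^{-1}(V) ∈ τ.
  V = {}: π^{-1}(V) = ∅ ∈ τ ✓.
  V = {[14=16]}: π^{-1}(V) = {14, 16} ∈ τ ✓.
  V = {[15=17]}: π^{-1}(V) = {15, 17} ∉ τ ✗.
  V = {[14=16], [15=17]}: π^{-1}(V) = {14, 15, 16, 17} ∈ τ ✓.
Open sets in the quotient: τ_Q = {{}, {[14=16]}, {[14=16], [15=17]}} (3 elements).


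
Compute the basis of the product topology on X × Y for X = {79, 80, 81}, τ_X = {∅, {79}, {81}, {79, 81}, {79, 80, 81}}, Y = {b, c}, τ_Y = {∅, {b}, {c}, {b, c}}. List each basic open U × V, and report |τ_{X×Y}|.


Basis B = {∅ × ∅, {79} × {b}, {79} × {c}, {81} × {b}, {81} × {c}, {79} × {b, c}, {79, 81} × {b}, {79, 81} × {c}, {81} × {b, c}, {79, 80, 81} × {b}, {79, 80, 81} × {c}, {79, 81} × {b, c}, {79, 80, 81} × {b, c}}; |τ_{X×Y}| = 25.

Enumerate products U × V with U ∈ τ_X, V ∈ τ_Y (deduplicated):
  ∅ × ∅ = {} (∅)
  {79} × {b} = {(79,b)}
  {79} × {c} = {(79,c)}
  {81} × {b} = {(81,b)}
  {81} × {c} = {(81,c)}
  {79} × {b, c} = {(79,b), (79,c)}
  {79, 81} × {b} = {(79,b), (81,b)}
  {79, 81} × {c} = {(79,c), (81,c)}
  {81} × {b, c} = {(81,b), (81,c)}
  {79, 80, 81} × {b} = {(79,b), (80,b), (81,b)}
  {79, 80, 81} × {c} = {(79,c), (80,c), (81,c)}
  {79, 81} × {b, c} = {(79,b), (79,c), (81,b), (81,c)}
  {79, 80, 81} × {b, c} = {(79,b), (79,c), (80,b), (80,c), (81,b), (81,c)}
These 13 distinct sets form the basis B.
Close under arbitrary unions to get τ_{X×Y}; counting gives |τ_{X×Y}| = 25.


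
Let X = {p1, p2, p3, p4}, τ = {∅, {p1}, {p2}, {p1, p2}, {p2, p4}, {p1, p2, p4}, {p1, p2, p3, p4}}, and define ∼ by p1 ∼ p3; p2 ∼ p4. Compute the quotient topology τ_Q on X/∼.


X/∼ = {[p1=p3], [p2=p4]}; |τ_Q| = 3.

Equivalence classes: [p1=p3], [p2=p4].
Quotient map π: X → X/∼ sends p1 ↦ [p1=p3], p2 ↦ [p2=p4], p3 ↦ [p1=p3], p4 ↦ [p2=p4].
For each subset V ⊆ X/∼, compute π^{-1}(V) ⊆ X and check whether π^{-1}(V) ∈ τ. V is open in τ_Q iff π^{-1}(V) ∈ τ.
  V = {}: π^{-1}(V) = ∅ ∈ τ ✓.
  V = {[p1=p3]}: π^{-1}(V) = {p1, p3} ∉ τ ✗.
  V = {[p2=p4]}: π^{-1}(V) = {p2, p4} ∈ τ ✓.
  V = {[p1=p3], [p2=p4]}: π^{-1}(V) = {p1, p2, p3, p4} ∈ τ ✓.
Open sets in the quotient: τ_Q = {{}, {[p2=p4]}, {[p1=p3], [p2=p4]}} (3 elements).


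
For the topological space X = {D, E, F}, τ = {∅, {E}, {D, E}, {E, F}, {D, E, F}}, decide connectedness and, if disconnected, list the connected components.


(X, τ) is connected.

Find clopen sets (U ∈ τ with X ∖ U ∈ τ):
  U = ∅, X ∖ U = {D, E, F} — both open, so U is clopen.
  U = {D, E, F}, X ∖ U = ∅ — both open, so U is clopen.
Only trivial clopens (∅ and X) exist, so (X, τ) is connected.
Compute connected components by grouping points that agree on all clopens:
  component: {D, E, F}


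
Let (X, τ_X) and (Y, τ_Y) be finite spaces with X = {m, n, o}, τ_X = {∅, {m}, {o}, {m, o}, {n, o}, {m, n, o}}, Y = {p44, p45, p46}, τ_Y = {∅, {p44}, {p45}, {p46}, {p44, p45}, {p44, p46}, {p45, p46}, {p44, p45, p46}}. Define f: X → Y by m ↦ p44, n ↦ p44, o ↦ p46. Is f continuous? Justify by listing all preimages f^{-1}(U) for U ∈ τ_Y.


f is NOT continuous.

Compute f^{-1}(U) for each U ∈ τ_Y:
  U = ∅: f^{-1}(U) = ∅ ∈ τ_X ✓.
  U = {p44}: f^{-1}(U) = {m, n} ∉ τ_X ✗.
  U = {p45}: f^{-1}(U) = ∅ ∈ τ_X ✓.
  U = {p46}: f^{-1}(U) = {o} ∈ τ_X ✓.
  U = {p44, p45}: f^{-1}(U) = {m, n} ∉ τ_X ✗.
  U = {p44, p46}: f^{-1}(U) = {m, n, o} ∈ τ_X ✓.
  U = {p45, p46}: f^{-1}(U) = {o} ∈ τ_X ✓.
  U = {p44, p45, p46}: f^{-1}(U) = {m, n, o} ∈ τ_X ✓.
Found U = {p44} with f^{-1}(U) = {m, n} not in τ_X. Therefore f is NOT continuous.


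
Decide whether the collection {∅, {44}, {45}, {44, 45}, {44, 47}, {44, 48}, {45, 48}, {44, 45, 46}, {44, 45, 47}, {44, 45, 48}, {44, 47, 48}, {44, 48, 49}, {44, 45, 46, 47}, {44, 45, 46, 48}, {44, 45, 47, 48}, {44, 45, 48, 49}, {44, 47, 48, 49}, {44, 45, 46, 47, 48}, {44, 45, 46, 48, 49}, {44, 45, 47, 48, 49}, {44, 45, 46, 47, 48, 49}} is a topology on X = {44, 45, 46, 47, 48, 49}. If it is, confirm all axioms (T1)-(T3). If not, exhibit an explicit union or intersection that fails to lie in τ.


τ is NOT a topology on X.

Axiom (T1): ∅ ∈ τ? Yes; X ∈ τ? Yes.
Axiom (T2/T3): check pairwise unions and intersections of members of τ.
Counterexample for (T3): {44, 48} ∩ {45, 48} = {48} ∉ τ. Therefore τ is NOT a topology.


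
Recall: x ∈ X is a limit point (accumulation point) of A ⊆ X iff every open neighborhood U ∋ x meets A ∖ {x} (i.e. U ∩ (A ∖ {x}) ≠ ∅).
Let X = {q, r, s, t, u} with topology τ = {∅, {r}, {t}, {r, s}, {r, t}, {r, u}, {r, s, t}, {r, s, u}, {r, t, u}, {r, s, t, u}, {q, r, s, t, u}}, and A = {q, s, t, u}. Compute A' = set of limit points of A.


A' = {q}

For each x ∈ X, list the open sets U ∈ τ with x ∈ U, then check whether U ∩ (A ∖ {x}) ≠ ∅ for every such U.
  x = q: opens ∋ x are {q, r, s, t, u}; each meets A ∖ {q}, so x IS a limit point.
  x = r: open {r} ∋ x has {r} ∩ (A ∖ {r}) = ∅, so x is NOT a limit point.
  x = s: open {r, s} ∋ x has {r, s} ∩ (A ∖ {s}) = ∅, so x is NOT a limit point.
  x = t: open {t} ∋ x has {t} ∩ (A ∖ {t}) = ∅, so x is NOT a limit point.
  x = u: open {r, u} ∋ x has {r, u} ∩ (A ∖ {u}) = ∅, so x is NOT a limit point.
Collecting: A' = {q}.


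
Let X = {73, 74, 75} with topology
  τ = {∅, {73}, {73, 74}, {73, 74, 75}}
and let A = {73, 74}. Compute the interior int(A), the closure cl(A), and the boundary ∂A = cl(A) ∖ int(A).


int(A) = {73, 74}, cl(A) = {73, 74, 75}, ∂A = {75}.

Closed sets in (X, τ) are complements of opens:
  closed(X, τ) = {∅, {75}, {74, 75}, {73, 74, 75}}.
int(A) = ⋃ {U ∈ τ : U ⊆ A}. Opens contained in A: ∅, {73}, {73, 74}.
Taking the union of these: int(A) = {73, 74}.
cl(A) = ⋂ {C closed : A ⊆ C}. Closed sets containing A: {73, 74, 75}.
Intersecting these: cl(A) = {73, 74, 75}.
∂A = cl(A) ∖ int(A) = {73, 74, 75} ∖ {73, 74} = {75}.


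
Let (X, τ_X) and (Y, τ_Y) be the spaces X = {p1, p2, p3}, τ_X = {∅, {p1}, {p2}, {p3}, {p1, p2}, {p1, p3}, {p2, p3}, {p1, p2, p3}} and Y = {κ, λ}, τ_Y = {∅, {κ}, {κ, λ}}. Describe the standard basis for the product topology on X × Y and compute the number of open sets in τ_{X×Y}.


Basis B = {∅ × ∅, {p1} × {κ}, {p2} × {κ}, {p3} × {κ}, {p1} × {κ, λ}, {p1, p2} × {κ}, {p1, p3} × {κ}, {p2} × {κ, λ}, {p2, p3} × {κ}, {p3} × {κ, λ}, {p1, p2, p3} × {κ}, {p1, p2} × {κ, λ}, {p1, p3} × {κ, λ}, {p2, p3} × {κ, λ}, {p1, p2, p3} × {κ, λ}}; |τ_{X×Y}| = 27.

Enumerate products U × V with U ∈ τ_X, V ∈ τ_Y (deduplicated):
  ∅ × ∅ = {} (∅)
  {p1} × {κ} = {(p1,κ)}
  {p2} × {κ} = {(p2,κ)}
  {p3} × {κ} = {(p3,κ)}
  {p1} × {κ, λ} = {(p1,κ), (p1,λ)}
  {p1, p2} × {κ} = {(p1,κ), (p2,κ)}
  {p1, p3} × {κ} = {(p1,κ), (p3,κ)}
  {p2} × {κ, λ} = {(p2,κ), (p2,λ)}
  {p2, p3} × {κ} = {(p2,κ), (p3,κ)}
  {p3} × {κ, λ} = {(p3,κ), (p3,λ)}
  {p1, p2, p3} × {κ} = {(p1,κ), (p2,κ), (p3,κ)}
  {p1, p2} × {κ, λ} = {(p1,κ), (p1,λ), (p2,κ), (p2,λ)}
  {p1, p3} × {κ, λ} = {(p1,κ), (p1,λ), (p3,κ), (p3,λ)}
  {p2, p3} × {κ, λ} = {(p2,κ), (p2,λ), (p3,κ), (p3,λ)}
  {p1, p2, p3} × {κ, λ} = {(p1,κ), (p1,λ), (p2,κ), (p2,λ), (p3,κ), (p3,λ)}
These 15 distinct sets form the basis B.
Close under arbitrary unions to get τ_{X×Y}; counting gives |τ_{X×Y}| = 27.


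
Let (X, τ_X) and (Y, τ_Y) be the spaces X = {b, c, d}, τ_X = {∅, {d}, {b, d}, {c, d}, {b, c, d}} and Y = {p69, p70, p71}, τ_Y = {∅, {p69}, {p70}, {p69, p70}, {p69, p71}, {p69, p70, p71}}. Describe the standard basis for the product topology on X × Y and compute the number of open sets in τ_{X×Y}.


Basis B = {∅ × ∅, {d} × {p69}, {d} × {p70}, {b, d} × {p69}, {b, d} × {p70}, {c, d} × {p69}, {c, d} × {p70}, {d} × {p69, p70}, {d} × {p69, p71}, {b, c, d} × {p69}, {b, c, d} × {p70}, {d} × {p69, p70, p71}, {b, d} × {p69, p70}, {b, d} × {p69, p71}, {c, d} × {p69, p70}, {c, d} × {p69, p71}, {b, d} × {p69, p70, p71}, {b, c, d} × {p69, p70}, {b, c, d} × {p69, p71}, {c, d} × {p69, p70, p71}, {b, c, d} × {p69, p70, p71}}; |τ_{X×Y}| = 70.

Enumerate products U × V with U ∈ τ_X, V ∈ τ_Y (deduplicated):
  ∅ × ∅ = {} (∅)
  {d} × {p69} = {(d,p69)}
  {d} × {p70} = {(d,p70)}
  {b, d} × {p69} = {(b,p69), (d,p69)}
  {b, d} × {p70} = {(b,p70), (d,p70)}
  {c, d} × {p69} = {(c,p69), (d,p69)}
  {c, d} × {p70} = {(c,p70), (d,p70)}
  {d} × {p69, p70} = {(d,p69), (d,p70)}
  {d} × {p69, p71} = {(d,p69), (d,p71)}
  {b, c, d} × {p69} = {(b,p69), (c,p69), (d,p69)}
  {b, c, d} × {p70} = {(b,p70), (c,p70), (d,p70)}
  {d} × {p69, p70, p71} = {(d,p69), (d,p70), (d,p71)}
  {b, d} × {p69, p70} = {(b,p69), (b,p70), (d,p69), (d,p70)}
  {b, d} × {p69, p71} = {(b,p69), (b,p71), (d,p69), (d,p71)}
  {c, d} × {p69, p70} = {(c,p69), (c,p70), (d,p69), (d,p70)}
  {c, d} × {p69, p71} = {(c,p69), (c,p71), (d,p69), (d,p71)}
  {b, d} × {p69, p70, p71} = {(b,p69), (b,p70), (b,p71), (d,p69), (d,p70), (d,p71)}
  {b, c, d} × {p69, p70} = {(b,p69), (b,p70), (c,p69), (c,p70), (d,p69), (d,p70)}
  {b, c, d} × {p69, p71} = {(b,p69), (b,p71), (c,p69), (c,p71), (d,p69), (d,p71)}
  {c, d} × {p69, p70, p71} = {(c,p69), (c,p70), (c,p71), (d,p69), (d,p70), (d,p71)}
  {b, c, d} × {p69, p70, p71} = {(b,p69), (b,p70), (b,p71), (c,p69), (c,p70), (c,p71), (d,p69), (d,p70), (d,p71)}
These 21 distinct sets form the basis B.
Close under arbitrary unions to get τ_{X×Y}; counting gives |τ_{X×Y}| = 70.


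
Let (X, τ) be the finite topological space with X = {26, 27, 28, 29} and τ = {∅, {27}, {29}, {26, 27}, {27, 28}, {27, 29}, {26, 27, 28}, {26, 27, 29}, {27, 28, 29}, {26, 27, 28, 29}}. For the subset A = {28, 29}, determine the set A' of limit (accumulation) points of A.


A' = ∅

For each x ∈ X, list the open sets U ∈ τ with x ∈ U, then check whether U ∩ (A ∖ {x}) ≠ ∅ for every such U.
  x = 26: open {26, 27} ∋ x has {26, 27} ∩ (A ∖ {26}) = ∅, so x is NOT a limit point.
  x = 27: open {27} ∋ x has {27} ∩ (A ∖ {27}) = ∅, so x is NOT a limit point.
  x = 28: open {27, 28} ∋ x has {27, 28} ∩ (A ∖ {28}) = ∅, so x is NOT a limit point.
  x = 29: open {29} ∋ x has {29} ∩ (A ∖ {29}) = ∅, so x is NOT a limit point.
Collecting: A' = ∅.
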